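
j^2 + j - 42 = (j - 6)*(j + 7)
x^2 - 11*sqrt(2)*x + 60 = (x - 6*sqrt(2))*(x - 5*sqrt(2))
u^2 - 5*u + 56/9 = (u - 8/3)*(u - 7/3)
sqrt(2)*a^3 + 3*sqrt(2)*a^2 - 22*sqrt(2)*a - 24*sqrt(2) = (a - 4)*(a + 6)*(sqrt(2)*a + sqrt(2))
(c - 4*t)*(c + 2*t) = c^2 - 2*c*t - 8*t^2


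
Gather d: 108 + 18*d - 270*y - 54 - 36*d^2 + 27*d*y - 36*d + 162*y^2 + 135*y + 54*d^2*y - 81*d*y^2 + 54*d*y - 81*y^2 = d^2*(54*y - 36) + d*(-81*y^2 + 81*y - 18) + 81*y^2 - 135*y + 54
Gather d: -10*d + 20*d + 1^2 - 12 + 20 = 10*d + 9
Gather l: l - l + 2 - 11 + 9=0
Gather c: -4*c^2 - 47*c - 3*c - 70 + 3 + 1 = -4*c^2 - 50*c - 66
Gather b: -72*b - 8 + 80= 72 - 72*b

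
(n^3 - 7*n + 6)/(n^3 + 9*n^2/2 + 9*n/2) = 2*(n^2 - 3*n + 2)/(n*(2*n + 3))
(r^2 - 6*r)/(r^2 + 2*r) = (r - 6)/(r + 2)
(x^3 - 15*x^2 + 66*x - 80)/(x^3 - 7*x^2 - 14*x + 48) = (x - 5)/(x + 3)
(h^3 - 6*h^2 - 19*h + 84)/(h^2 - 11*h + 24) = (h^2 - 3*h - 28)/(h - 8)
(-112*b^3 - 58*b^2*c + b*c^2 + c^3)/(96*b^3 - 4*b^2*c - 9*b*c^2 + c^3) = (-14*b^2 - 9*b*c - c^2)/(12*b^2 + b*c - c^2)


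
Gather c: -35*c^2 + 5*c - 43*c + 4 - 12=-35*c^2 - 38*c - 8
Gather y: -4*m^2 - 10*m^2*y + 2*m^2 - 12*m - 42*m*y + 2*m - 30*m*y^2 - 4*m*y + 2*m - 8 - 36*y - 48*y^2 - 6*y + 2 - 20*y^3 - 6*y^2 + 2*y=-2*m^2 - 8*m - 20*y^3 + y^2*(-30*m - 54) + y*(-10*m^2 - 46*m - 40) - 6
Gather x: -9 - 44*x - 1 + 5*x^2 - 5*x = 5*x^2 - 49*x - 10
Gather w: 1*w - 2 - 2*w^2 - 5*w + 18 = -2*w^2 - 4*w + 16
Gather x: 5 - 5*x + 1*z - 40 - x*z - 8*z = x*(-z - 5) - 7*z - 35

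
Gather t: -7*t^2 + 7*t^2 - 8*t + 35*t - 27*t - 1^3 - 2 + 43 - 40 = 0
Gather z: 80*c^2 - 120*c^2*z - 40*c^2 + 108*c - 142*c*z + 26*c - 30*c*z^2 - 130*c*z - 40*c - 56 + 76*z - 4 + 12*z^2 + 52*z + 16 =40*c^2 + 94*c + z^2*(12 - 30*c) + z*(-120*c^2 - 272*c + 128) - 44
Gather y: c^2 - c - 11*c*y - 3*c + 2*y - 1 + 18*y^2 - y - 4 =c^2 - 4*c + 18*y^2 + y*(1 - 11*c) - 5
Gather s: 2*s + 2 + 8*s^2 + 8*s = 8*s^2 + 10*s + 2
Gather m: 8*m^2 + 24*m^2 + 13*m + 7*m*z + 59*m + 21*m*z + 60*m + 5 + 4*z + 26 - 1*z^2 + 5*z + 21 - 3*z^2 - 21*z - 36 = 32*m^2 + m*(28*z + 132) - 4*z^2 - 12*z + 16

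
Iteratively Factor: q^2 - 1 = (q + 1)*(q - 1)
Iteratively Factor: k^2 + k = (k)*(k + 1)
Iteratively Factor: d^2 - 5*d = (d)*(d - 5)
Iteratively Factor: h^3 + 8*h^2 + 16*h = (h + 4)*(h^2 + 4*h) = h*(h + 4)*(h + 4)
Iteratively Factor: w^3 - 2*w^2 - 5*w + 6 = (w - 3)*(w^2 + w - 2) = (w - 3)*(w + 2)*(w - 1)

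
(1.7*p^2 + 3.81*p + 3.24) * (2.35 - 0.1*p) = -0.17*p^3 + 3.614*p^2 + 8.6295*p + 7.614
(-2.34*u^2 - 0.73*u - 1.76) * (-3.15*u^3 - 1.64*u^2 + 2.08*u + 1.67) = 7.371*u^5 + 6.1371*u^4 + 1.874*u^3 - 2.5398*u^2 - 4.8799*u - 2.9392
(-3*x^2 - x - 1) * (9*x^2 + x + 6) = -27*x^4 - 12*x^3 - 28*x^2 - 7*x - 6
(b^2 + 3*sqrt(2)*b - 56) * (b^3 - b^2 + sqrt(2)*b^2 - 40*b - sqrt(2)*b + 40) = b^5 - b^4 + 4*sqrt(2)*b^4 - 90*b^3 - 4*sqrt(2)*b^3 - 176*sqrt(2)*b^2 + 90*b^2 + 176*sqrt(2)*b + 2240*b - 2240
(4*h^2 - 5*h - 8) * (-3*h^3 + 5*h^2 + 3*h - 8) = -12*h^5 + 35*h^4 + 11*h^3 - 87*h^2 + 16*h + 64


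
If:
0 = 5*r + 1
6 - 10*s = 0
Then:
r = -1/5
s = 3/5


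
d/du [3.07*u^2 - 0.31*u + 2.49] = 6.14*u - 0.31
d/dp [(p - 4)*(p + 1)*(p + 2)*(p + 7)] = 4*p^3 + 18*p^2 - 34*p - 78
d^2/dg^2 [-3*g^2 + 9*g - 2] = -6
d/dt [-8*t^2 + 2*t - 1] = 2 - 16*t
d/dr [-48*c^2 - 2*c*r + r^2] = -2*c + 2*r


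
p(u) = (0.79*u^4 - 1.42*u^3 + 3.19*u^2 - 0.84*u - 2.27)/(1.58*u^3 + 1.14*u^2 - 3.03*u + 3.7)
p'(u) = (-4.74*u^2 - 2.28*u + 3.03)*(0.79*u^4 - 1.42*u^3 + 3.19*u^2 - 0.84*u - 2.27)/(1.58*u^3 + 1.14*u^2 - 3.03*u + 3.7)^2 + (3.16*u^3 - 4.26*u^2 + 6.38*u - 0.84)/(1.58*u^3 + 1.14*u^2 - 3.03*u + 3.7) = (1.2482*u^6 + 1.8012*u^5 - 13.8401*u^4 + 22.9516*u^3 - 13.7103*u^2 + 28.7816*u - 9.9861)/(2.4964*u^6 + 3.6024*u^5 - 8.2752*u^4 + 4.7836*u^3 + 17.6169*u^2 - 22.422*u + 13.69)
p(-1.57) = 3.34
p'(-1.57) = -9.81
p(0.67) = -0.63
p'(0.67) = 1.08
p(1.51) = 0.41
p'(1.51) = 0.74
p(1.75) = 0.56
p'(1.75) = 0.53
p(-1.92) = 12.57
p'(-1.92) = -70.04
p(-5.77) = -5.14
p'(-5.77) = 0.24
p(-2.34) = -18.38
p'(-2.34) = -75.88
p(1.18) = 0.09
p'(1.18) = 1.25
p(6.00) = 2.24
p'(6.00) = 0.44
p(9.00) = 3.60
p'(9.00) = 0.47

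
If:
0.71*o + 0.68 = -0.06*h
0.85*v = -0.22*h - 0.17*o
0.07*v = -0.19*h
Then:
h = -0.08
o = -0.95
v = 0.21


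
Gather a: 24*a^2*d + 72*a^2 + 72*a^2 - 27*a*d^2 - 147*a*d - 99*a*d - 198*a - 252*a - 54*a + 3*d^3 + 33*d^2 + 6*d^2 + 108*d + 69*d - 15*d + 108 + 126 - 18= a^2*(24*d + 144) + a*(-27*d^2 - 246*d - 504) + 3*d^3 + 39*d^2 + 162*d + 216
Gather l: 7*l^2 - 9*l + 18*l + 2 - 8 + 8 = 7*l^2 + 9*l + 2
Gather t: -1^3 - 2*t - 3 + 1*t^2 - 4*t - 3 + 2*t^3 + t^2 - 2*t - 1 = 2*t^3 + 2*t^2 - 8*t - 8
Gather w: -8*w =-8*w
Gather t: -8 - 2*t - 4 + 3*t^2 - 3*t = 3*t^2 - 5*t - 12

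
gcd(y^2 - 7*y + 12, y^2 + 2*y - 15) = y - 3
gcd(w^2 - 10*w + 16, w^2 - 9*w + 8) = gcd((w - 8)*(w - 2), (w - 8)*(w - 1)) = w - 8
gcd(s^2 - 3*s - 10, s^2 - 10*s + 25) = s - 5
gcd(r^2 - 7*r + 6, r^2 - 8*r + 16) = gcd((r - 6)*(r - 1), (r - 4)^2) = 1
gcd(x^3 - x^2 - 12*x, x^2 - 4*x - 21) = x + 3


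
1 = 1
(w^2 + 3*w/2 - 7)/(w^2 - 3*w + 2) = (w + 7/2)/(w - 1)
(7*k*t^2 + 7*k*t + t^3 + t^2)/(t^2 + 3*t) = (7*k*t + 7*k + t^2 + t)/(t + 3)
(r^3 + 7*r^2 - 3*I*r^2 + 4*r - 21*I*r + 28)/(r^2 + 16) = (r^2 + r*(7 + I) + 7*I)/(r + 4*I)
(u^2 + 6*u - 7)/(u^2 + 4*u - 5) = (u + 7)/(u + 5)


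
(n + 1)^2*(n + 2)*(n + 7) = n^4 + 11*n^3 + 33*n^2 + 37*n + 14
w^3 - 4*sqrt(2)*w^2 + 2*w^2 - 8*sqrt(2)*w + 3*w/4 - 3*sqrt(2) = (w + 1/2)*(w + 3/2)*(w - 4*sqrt(2))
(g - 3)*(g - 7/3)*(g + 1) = g^3 - 13*g^2/3 + 5*g/3 + 7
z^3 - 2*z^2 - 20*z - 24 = (z - 6)*(z + 2)^2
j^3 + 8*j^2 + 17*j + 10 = (j + 1)*(j + 2)*(j + 5)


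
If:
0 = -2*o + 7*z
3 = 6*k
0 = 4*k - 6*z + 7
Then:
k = 1/2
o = 21/4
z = 3/2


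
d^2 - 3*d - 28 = (d - 7)*(d + 4)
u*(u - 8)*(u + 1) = u^3 - 7*u^2 - 8*u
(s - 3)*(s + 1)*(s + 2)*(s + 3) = s^4 + 3*s^3 - 7*s^2 - 27*s - 18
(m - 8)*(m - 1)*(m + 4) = m^3 - 5*m^2 - 28*m + 32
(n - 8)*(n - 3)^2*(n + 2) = n^4 - 12*n^3 + 29*n^2 + 42*n - 144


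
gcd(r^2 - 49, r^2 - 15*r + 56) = r - 7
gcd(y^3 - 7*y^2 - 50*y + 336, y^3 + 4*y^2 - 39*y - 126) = y^2 + y - 42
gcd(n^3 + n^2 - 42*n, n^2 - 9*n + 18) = n - 6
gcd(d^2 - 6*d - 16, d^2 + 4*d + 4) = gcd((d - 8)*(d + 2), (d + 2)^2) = d + 2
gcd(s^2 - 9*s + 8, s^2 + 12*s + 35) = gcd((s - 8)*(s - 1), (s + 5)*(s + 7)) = 1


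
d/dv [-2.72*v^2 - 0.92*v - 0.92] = -5.44*v - 0.92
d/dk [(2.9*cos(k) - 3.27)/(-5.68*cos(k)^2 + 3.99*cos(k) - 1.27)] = (-16.472*cos(k)^2 + 37.1472*cos(k) - 9.3643)*sin(k)/(32.2624*cos(k)^4 - 45.3264*cos(k)^3 + 30.3473*cos(k)^2 - 10.1346*cos(k) + 1.6129)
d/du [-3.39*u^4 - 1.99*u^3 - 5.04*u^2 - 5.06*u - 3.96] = -13.56*u^3 - 5.97*u^2 - 10.08*u - 5.06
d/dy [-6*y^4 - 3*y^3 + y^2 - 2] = y*(-24*y^2 - 9*y + 2)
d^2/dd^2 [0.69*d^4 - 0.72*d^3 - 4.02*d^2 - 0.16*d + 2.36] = 8.28*d^2 - 4.32*d - 8.04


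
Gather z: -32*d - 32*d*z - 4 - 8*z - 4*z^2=-32*d - 4*z^2 + z*(-32*d - 8) - 4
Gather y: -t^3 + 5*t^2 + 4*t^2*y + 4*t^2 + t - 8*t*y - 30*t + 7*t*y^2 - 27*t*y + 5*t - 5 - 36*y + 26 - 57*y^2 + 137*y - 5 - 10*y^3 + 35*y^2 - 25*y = -t^3 + 9*t^2 - 24*t - 10*y^3 + y^2*(7*t - 22) + y*(4*t^2 - 35*t + 76) + 16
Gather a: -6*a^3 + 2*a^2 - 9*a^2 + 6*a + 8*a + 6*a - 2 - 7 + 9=-6*a^3 - 7*a^2 + 20*a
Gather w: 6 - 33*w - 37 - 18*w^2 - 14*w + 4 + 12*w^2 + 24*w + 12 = -6*w^2 - 23*w - 15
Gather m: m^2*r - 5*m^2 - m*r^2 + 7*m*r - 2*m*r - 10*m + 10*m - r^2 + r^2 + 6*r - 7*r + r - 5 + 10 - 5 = m^2*(r - 5) + m*(-r^2 + 5*r)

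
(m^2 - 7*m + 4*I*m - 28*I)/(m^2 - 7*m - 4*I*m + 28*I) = (m + 4*I)/(m - 4*I)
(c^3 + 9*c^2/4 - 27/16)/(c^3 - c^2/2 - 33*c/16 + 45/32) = 2*(2*c + 3)/(4*c - 5)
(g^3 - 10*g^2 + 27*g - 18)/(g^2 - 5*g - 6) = (g^2 - 4*g + 3)/(g + 1)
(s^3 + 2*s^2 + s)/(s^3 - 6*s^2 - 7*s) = (s + 1)/(s - 7)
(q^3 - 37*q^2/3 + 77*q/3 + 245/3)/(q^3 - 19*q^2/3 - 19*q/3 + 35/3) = (q - 7)/(q - 1)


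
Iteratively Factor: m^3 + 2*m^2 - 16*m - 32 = (m - 4)*(m^2 + 6*m + 8) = (m - 4)*(m + 2)*(m + 4)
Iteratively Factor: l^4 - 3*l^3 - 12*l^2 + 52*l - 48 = (l - 2)*(l^3 - l^2 - 14*l + 24) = (l - 3)*(l - 2)*(l^2 + 2*l - 8) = (l - 3)*(l - 2)*(l + 4)*(l - 2)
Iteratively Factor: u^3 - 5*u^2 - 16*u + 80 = (u + 4)*(u^2 - 9*u + 20) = (u - 4)*(u + 4)*(u - 5)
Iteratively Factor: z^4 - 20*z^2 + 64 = (z - 4)*(z^3 + 4*z^2 - 4*z - 16) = (z - 4)*(z - 2)*(z^2 + 6*z + 8) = (z - 4)*(z - 2)*(z + 4)*(z + 2)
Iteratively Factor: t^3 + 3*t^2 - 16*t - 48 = (t + 3)*(t^2 - 16) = (t - 4)*(t + 3)*(t + 4)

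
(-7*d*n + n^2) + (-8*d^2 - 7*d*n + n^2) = -8*d^2 - 14*d*n + 2*n^2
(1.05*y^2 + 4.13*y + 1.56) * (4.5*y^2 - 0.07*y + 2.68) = 4.725*y^4 + 18.5115*y^3 + 9.5449*y^2 + 10.9592*y + 4.1808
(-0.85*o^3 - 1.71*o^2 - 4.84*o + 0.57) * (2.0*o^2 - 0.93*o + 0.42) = -1.7*o^5 - 2.6295*o^4 - 8.4467*o^3 + 4.923*o^2 - 2.5629*o + 0.2394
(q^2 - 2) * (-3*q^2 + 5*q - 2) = -3*q^4 + 5*q^3 + 4*q^2 - 10*q + 4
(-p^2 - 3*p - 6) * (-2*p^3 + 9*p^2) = 2*p^5 - 3*p^4 - 15*p^3 - 54*p^2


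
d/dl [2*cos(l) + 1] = -2*sin(l)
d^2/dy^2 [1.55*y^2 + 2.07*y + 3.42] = 3.10000000000000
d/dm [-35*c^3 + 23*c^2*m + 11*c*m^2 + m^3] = 23*c^2 + 22*c*m + 3*m^2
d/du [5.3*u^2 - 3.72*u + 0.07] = 10.6*u - 3.72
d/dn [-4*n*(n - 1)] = 4 - 8*n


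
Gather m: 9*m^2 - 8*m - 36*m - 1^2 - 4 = 9*m^2 - 44*m - 5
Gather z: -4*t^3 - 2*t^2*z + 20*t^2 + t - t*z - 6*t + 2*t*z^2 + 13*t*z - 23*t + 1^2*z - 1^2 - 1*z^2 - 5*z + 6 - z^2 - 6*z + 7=-4*t^3 + 20*t^2 - 28*t + z^2*(2*t - 2) + z*(-2*t^2 + 12*t - 10) + 12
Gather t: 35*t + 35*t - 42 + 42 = 70*t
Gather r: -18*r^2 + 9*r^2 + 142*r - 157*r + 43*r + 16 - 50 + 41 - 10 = -9*r^2 + 28*r - 3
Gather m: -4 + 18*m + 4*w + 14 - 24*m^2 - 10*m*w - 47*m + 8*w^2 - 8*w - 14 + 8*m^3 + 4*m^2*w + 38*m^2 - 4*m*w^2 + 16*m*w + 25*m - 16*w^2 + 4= 8*m^3 + m^2*(4*w + 14) + m*(-4*w^2 + 6*w - 4) - 8*w^2 - 4*w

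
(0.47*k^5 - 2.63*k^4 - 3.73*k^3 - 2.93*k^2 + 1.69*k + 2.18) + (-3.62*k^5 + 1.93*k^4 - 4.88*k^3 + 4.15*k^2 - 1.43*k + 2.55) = -3.15*k^5 - 0.7*k^4 - 8.61*k^3 + 1.22*k^2 + 0.26*k + 4.73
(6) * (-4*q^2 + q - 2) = -24*q^2 + 6*q - 12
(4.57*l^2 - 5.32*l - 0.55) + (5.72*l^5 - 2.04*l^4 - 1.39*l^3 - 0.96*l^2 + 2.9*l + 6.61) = 5.72*l^5 - 2.04*l^4 - 1.39*l^3 + 3.61*l^2 - 2.42*l + 6.06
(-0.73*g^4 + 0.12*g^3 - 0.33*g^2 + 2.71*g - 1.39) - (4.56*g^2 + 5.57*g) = -0.73*g^4 + 0.12*g^3 - 4.89*g^2 - 2.86*g - 1.39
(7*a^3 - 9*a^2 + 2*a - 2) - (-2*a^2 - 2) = 7*a^3 - 7*a^2 + 2*a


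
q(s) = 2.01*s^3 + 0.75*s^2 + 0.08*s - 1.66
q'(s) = 6.03*s^2 + 1.5*s + 0.08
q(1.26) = 3.65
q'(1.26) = 11.54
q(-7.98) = -975.96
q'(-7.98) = 372.10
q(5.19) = 299.95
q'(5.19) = 170.29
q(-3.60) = -86.01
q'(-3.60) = 72.83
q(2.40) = 30.64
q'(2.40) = 38.41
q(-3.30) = -65.99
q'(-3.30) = 60.80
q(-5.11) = -250.68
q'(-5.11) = 149.87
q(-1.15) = -3.82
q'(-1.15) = 6.33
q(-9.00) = -1406.92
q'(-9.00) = 475.01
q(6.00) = 459.98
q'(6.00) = 226.16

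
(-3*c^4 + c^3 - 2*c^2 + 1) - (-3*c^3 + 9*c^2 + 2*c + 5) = -3*c^4 + 4*c^3 - 11*c^2 - 2*c - 4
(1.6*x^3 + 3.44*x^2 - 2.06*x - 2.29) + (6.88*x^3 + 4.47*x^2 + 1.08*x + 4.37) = 8.48*x^3 + 7.91*x^2 - 0.98*x + 2.08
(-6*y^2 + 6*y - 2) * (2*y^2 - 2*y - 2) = -12*y^4 + 24*y^3 - 4*y^2 - 8*y + 4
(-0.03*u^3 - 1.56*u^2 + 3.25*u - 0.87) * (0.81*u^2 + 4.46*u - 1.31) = -0.0243*u^5 - 1.3974*u^4 - 4.2858*u^3 + 15.8339*u^2 - 8.1377*u + 1.1397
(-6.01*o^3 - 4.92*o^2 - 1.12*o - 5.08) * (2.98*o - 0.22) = -17.9098*o^4 - 13.3394*o^3 - 2.2552*o^2 - 14.892*o + 1.1176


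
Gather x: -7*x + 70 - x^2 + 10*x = -x^2 + 3*x + 70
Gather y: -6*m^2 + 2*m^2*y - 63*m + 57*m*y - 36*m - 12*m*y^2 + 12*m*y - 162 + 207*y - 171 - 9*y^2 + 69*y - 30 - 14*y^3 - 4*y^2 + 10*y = -6*m^2 - 99*m - 14*y^3 + y^2*(-12*m - 13) + y*(2*m^2 + 69*m + 286) - 363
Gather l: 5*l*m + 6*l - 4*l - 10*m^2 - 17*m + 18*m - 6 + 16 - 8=l*(5*m + 2) - 10*m^2 + m + 2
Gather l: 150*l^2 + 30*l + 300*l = 150*l^2 + 330*l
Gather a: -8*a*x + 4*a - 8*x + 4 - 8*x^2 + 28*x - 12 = a*(4 - 8*x) - 8*x^2 + 20*x - 8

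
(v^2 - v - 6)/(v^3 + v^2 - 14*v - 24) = (v - 3)/(v^2 - v - 12)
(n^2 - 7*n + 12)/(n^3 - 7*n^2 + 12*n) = 1/n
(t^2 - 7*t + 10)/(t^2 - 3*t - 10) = (t - 2)/(t + 2)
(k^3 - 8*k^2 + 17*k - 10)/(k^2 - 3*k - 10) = (k^2 - 3*k + 2)/(k + 2)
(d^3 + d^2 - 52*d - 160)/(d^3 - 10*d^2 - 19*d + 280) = (d + 4)/(d - 7)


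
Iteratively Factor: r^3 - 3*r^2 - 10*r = (r - 5)*(r^2 + 2*r) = (r - 5)*(r + 2)*(r)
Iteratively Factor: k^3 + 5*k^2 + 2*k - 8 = (k + 4)*(k^2 + k - 2) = (k + 2)*(k + 4)*(k - 1)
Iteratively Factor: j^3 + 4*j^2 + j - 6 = (j - 1)*(j^2 + 5*j + 6) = (j - 1)*(j + 3)*(j + 2)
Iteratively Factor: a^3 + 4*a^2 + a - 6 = (a + 2)*(a^2 + 2*a - 3) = (a - 1)*(a + 2)*(a + 3)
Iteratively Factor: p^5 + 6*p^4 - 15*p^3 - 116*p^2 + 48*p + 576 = (p + 4)*(p^4 + 2*p^3 - 23*p^2 - 24*p + 144) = (p - 3)*(p + 4)*(p^3 + 5*p^2 - 8*p - 48) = (p - 3)*(p + 4)^2*(p^2 + p - 12) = (p - 3)*(p + 4)^3*(p - 3)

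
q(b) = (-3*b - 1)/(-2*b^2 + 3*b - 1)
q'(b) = (-3*b - 1)*(4*b - 3)/(-2*b^2 + 3*b - 1)^2 - 3/(-2*b^2 + 3*b - 1)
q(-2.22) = -0.32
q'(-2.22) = -0.05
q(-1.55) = -0.35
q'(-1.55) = -0.02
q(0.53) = -91.84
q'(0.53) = 2759.67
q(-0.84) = -0.31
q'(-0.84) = 0.21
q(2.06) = 2.17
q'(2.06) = -2.53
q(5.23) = 0.42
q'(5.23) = -0.11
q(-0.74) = -0.28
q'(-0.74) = 0.30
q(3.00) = 1.00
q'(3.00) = -0.60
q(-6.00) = -0.19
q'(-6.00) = -0.02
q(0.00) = 1.00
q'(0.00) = 6.00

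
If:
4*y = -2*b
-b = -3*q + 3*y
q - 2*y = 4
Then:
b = 24/5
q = -4/5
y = -12/5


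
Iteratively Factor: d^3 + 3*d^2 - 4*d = (d - 1)*(d^2 + 4*d) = d*(d - 1)*(d + 4)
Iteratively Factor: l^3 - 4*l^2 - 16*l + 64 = (l - 4)*(l^2 - 16) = (l - 4)*(l + 4)*(l - 4)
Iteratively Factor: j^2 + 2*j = (j)*(j + 2)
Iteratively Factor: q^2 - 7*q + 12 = (q - 4)*(q - 3)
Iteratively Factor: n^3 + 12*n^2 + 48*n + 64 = (n + 4)*(n^2 + 8*n + 16) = (n + 4)^2*(n + 4)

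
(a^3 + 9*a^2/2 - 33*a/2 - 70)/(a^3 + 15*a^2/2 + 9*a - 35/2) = (a - 4)/(a - 1)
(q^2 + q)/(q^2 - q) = (q + 1)/(q - 1)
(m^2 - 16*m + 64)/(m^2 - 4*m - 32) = (m - 8)/(m + 4)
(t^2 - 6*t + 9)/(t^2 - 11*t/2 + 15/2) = 2*(t - 3)/(2*t - 5)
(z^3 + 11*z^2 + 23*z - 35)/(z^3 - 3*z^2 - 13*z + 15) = (z^2 + 12*z + 35)/(z^2 - 2*z - 15)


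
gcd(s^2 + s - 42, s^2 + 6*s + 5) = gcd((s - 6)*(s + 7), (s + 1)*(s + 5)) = 1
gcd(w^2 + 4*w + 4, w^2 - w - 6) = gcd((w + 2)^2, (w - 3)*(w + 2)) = w + 2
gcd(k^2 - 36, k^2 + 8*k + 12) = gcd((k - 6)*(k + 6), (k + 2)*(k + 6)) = k + 6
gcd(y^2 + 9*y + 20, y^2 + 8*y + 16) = y + 4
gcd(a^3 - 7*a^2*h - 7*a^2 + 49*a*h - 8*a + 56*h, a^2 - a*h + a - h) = a + 1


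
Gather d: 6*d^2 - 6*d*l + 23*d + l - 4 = 6*d^2 + d*(23 - 6*l) + l - 4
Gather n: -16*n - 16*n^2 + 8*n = -16*n^2 - 8*n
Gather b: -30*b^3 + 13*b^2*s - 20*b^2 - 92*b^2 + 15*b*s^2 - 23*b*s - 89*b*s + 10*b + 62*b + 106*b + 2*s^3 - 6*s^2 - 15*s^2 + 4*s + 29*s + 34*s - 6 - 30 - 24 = -30*b^3 + b^2*(13*s - 112) + b*(15*s^2 - 112*s + 178) + 2*s^3 - 21*s^2 + 67*s - 60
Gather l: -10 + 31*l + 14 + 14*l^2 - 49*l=14*l^2 - 18*l + 4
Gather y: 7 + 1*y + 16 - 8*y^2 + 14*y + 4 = -8*y^2 + 15*y + 27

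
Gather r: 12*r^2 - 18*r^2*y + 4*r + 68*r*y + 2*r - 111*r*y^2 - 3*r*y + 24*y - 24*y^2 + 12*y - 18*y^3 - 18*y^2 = r^2*(12 - 18*y) + r*(-111*y^2 + 65*y + 6) - 18*y^3 - 42*y^2 + 36*y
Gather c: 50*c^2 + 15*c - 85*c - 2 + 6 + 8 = 50*c^2 - 70*c + 12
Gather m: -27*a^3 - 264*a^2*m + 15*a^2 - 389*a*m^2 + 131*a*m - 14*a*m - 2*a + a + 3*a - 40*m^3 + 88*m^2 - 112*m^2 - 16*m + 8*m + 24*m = -27*a^3 + 15*a^2 + 2*a - 40*m^3 + m^2*(-389*a - 24) + m*(-264*a^2 + 117*a + 16)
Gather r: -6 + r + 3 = r - 3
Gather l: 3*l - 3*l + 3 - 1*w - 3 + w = 0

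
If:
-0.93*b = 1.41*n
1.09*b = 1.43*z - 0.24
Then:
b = 1.31192660550459*z - 0.220183486238532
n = 0.145227405816904 - 0.865313292992387*z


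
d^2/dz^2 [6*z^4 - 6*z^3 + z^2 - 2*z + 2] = 72*z^2 - 36*z + 2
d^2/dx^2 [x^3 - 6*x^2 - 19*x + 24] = 6*x - 12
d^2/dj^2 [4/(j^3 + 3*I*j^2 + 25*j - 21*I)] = 8*(-3*(j + I)*(j^3 + 3*I*j^2 + 25*j - 21*I) + (3*j^2 + 6*I*j + 25)^2)/(j^3 + 3*I*j^2 + 25*j - 21*I)^3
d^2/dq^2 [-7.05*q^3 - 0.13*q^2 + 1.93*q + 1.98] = -42.3*q - 0.26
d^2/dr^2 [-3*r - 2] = 0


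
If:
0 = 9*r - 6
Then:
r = 2/3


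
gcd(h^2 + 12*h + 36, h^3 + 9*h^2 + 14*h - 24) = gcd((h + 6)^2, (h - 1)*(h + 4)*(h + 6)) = h + 6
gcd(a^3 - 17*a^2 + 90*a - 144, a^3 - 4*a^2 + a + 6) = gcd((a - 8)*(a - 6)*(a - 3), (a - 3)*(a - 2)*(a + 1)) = a - 3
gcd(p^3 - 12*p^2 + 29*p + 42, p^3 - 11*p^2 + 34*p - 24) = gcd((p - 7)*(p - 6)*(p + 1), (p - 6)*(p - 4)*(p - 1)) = p - 6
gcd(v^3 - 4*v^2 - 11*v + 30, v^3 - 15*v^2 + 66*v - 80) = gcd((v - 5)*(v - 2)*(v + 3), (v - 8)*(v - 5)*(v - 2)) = v^2 - 7*v + 10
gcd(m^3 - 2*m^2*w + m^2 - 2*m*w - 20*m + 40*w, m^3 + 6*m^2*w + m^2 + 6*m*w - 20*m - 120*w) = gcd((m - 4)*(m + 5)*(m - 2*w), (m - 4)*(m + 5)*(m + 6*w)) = m^2 + m - 20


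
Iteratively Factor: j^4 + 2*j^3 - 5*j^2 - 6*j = (j - 2)*(j^3 + 4*j^2 + 3*j) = j*(j - 2)*(j^2 + 4*j + 3) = j*(j - 2)*(j + 3)*(j + 1)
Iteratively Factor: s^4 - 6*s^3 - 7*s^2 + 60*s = (s)*(s^3 - 6*s^2 - 7*s + 60) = s*(s + 3)*(s^2 - 9*s + 20) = s*(s - 5)*(s + 3)*(s - 4)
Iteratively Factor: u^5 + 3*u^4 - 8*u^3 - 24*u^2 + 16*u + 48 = (u + 2)*(u^4 + u^3 - 10*u^2 - 4*u + 24) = (u + 2)^2*(u^3 - u^2 - 8*u + 12) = (u + 2)^2*(u + 3)*(u^2 - 4*u + 4) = (u - 2)*(u + 2)^2*(u + 3)*(u - 2)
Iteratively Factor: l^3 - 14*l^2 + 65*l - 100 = (l - 5)*(l^2 - 9*l + 20) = (l - 5)^2*(l - 4)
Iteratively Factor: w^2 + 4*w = (w)*(w + 4)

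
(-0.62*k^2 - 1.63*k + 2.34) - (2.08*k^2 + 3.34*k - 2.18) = -2.7*k^2 - 4.97*k + 4.52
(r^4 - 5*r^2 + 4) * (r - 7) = r^5 - 7*r^4 - 5*r^3 + 35*r^2 + 4*r - 28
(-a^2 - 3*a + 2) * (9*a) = -9*a^3 - 27*a^2 + 18*a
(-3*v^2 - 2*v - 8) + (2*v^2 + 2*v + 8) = -v^2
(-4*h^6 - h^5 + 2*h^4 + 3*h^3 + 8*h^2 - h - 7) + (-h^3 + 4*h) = -4*h^6 - h^5 + 2*h^4 + 2*h^3 + 8*h^2 + 3*h - 7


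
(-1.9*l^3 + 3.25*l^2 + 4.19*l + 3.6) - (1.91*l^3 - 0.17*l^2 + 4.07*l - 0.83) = -3.81*l^3 + 3.42*l^2 + 0.12*l + 4.43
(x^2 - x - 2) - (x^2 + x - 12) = 10 - 2*x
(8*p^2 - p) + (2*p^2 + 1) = 10*p^2 - p + 1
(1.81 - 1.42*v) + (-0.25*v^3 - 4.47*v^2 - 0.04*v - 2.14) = -0.25*v^3 - 4.47*v^2 - 1.46*v - 0.33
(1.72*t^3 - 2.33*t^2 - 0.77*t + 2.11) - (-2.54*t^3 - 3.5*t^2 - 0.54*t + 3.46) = 4.26*t^3 + 1.17*t^2 - 0.23*t - 1.35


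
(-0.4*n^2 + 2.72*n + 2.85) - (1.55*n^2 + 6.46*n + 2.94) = -1.95*n^2 - 3.74*n - 0.0899999999999999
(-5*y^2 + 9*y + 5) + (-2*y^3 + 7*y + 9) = -2*y^3 - 5*y^2 + 16*y + 14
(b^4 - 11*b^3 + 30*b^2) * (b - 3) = b^5 - 14*b^4 + 63*b^3 - 90*b^2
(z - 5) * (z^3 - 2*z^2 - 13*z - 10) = z^4 - 7*z^3 - 3*z^2 + 55*z + 50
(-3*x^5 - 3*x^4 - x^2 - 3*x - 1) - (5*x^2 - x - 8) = -3*x^5 - 3*x^4 - 6*x^2 - 2*x + 7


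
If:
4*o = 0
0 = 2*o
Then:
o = 0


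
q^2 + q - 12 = (q - 3)*(q + 4)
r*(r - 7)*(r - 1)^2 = r^4 - 9*r^3 + 15*r^2 - 7*r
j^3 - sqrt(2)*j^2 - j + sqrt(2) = (j - 1)*(j + 1)*(j - sqrt(2))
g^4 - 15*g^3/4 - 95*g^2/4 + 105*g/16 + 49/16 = (g - 7)*(g - 1/2)*(g + 1/4)*(g + 7/2)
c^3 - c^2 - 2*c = c*(c - 2)*(c + 1)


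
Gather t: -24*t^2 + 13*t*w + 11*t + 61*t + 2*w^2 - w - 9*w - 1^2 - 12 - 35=-24*t^2 + t*(13*w + 72) + 2*w^2 - 10*w - 48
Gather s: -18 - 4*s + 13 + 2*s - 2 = -2*s - 7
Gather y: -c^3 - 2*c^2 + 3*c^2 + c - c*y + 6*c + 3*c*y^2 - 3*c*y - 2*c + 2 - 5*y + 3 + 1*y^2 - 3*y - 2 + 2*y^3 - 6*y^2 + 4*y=-c^3 + c^2 + 5*c + 2*y^3 + y^2*(3*c - 5) + y*(-4*c - 4) + 3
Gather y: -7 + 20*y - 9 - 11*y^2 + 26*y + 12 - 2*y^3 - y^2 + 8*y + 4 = -2*y^3 - 12*y^2 + 54*y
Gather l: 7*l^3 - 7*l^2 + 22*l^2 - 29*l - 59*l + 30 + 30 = 7*l^3 + 15*l^2 - 88*l + 60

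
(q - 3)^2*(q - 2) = q^3 - 8*q^2 + 21*q - 18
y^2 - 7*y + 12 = (y - 4)*(y - 3)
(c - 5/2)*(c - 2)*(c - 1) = c^3 - 11*c^2/2 + 19*c/2 - 5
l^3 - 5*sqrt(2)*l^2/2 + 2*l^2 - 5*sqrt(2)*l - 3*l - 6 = (l + 2)*(l - 3*sqrt(2))*(l + sqrt(2)/2)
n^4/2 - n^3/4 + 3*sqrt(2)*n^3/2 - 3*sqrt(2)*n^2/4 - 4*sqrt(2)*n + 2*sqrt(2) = (n/2 + sqrt(2))*(n - 1/2)*(n - sqrt(2))*(n + 2*sqrt(2))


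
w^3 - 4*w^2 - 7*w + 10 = (w - 5)*(w - 1)*(w + 2)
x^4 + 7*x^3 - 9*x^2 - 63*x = x*(x - 3)*(x + 3)*(x + 7)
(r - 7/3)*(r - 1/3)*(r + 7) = r^3 + 13*r^2/3 - 161*r/9 + 49/9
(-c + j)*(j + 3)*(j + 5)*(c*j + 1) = -c^2*j^3 - 8*c^2*j^2 - 15*c^2*j + c*j^4 + 8*c*j^3 + 14*c*j^2 - 8*c*j - 15*c + j^3 + 8*j^2 + 15*j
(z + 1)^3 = z^3 + 3*z^2 + 3*z + 1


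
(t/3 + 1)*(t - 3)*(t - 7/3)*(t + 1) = t^4/3 - 4*t^3/9 - 34*t^2/9 + 4*t + 7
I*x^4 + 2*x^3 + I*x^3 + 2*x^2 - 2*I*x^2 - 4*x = x*(x + 2)*(x - 2*I)*(I*x - I)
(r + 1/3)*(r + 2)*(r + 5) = r^3 + 22*r^2/3 + 37*r/3 + 10/3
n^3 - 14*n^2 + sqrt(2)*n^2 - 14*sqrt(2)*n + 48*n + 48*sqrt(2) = (n - 8)*(n - 6)*(n + sqrt(2))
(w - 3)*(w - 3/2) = w^2 - 9*w/2 + 9/2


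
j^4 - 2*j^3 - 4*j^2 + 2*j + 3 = (j - 3)*(j - 1)*(j + 1)^2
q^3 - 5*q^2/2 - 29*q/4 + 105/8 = (q - 7/2)*(q - 3/2)*(q + 5/2)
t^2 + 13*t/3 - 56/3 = (t - 8/3)*(t + 7)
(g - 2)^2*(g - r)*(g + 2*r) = g^4 + g^3*r - 4*g^3 - 2*g^2*r^2 - 4*g^2*r + 4*g^2 + 8*g*r^2 + 4*g*r - 8*r^2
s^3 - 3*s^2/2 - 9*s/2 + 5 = (s - 5/2)*(s - 1)*(s + 2)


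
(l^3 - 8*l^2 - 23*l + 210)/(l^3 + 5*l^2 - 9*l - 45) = (l^2 - 13*l + 42)/(l^2 - 9)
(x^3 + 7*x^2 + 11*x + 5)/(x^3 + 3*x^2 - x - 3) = (x^2 + 6*x + 5)/(x^2 + 2*x - 3)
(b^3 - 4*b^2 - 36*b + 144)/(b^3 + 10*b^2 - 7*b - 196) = (b^2 - 36)/(b^2 + 14*b + 49)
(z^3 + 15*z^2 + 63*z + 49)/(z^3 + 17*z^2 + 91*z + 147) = (z + 1)/(z + 3)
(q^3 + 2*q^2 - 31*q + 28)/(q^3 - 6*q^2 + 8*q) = (q^2 + 6*q - 7)/(q*(q - 2))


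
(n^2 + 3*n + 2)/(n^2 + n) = (n + 2)/n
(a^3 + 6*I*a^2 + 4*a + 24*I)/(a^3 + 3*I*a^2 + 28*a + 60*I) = (a - 2*I)/(a - 5*I)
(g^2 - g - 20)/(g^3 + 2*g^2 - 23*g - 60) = 1/(g + 3)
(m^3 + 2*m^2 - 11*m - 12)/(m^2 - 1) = (m^2 + m - 12)/(m - 1)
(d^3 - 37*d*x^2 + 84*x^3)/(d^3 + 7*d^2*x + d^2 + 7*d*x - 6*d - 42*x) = (d^2 - 7*d*x + 12*x^2)/(d^2 + d - 6)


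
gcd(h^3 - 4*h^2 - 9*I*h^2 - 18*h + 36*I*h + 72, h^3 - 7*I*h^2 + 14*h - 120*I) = h - 6*I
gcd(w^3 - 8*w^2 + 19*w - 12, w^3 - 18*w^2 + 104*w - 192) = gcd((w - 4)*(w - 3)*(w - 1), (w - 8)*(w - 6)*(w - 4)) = w - 4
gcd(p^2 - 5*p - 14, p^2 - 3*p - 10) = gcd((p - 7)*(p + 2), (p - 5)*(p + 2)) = p + 2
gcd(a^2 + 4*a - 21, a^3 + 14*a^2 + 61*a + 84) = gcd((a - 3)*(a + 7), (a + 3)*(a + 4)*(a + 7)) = a + 7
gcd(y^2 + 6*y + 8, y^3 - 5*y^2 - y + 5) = 1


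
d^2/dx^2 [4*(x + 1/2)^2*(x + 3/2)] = 24*x + 20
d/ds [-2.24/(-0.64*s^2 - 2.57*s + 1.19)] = (-2.8672*s - 5.7568)/(0.64*s^2 + 2.57*s - 1.19)^2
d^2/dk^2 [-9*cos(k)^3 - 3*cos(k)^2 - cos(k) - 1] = 31*cos(k)/4 + 6*cos(2*k) + 81*cos(3*k)/4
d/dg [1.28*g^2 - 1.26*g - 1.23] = 2.56*g - 1.26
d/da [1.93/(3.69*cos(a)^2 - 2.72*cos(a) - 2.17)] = (14.2434*cos(a) - 5.2496)*sin(a)/(-3.69*cos(a)^2 + 2.72*cos(a) + 2.17)^2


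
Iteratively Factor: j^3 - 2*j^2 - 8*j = (j)*(j^2 - 2*j - 8) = j*(j + 2)*(j - 4)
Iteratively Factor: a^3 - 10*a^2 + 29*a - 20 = (a - 5)*(a^2 - 5*a + 4) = (a - 5)*(a - 4)*(a - 1)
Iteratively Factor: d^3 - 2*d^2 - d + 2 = (d - 1)*(d^2 - d - 2) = (d - 1)*(d + 1)*(d - 2)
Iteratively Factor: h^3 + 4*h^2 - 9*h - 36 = (h + 4)*(h^2 - 9) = (h + 3)*(h + 4)*(h - 3)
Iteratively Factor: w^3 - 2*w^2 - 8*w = (w + 2)*(w^2 - 4*w) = w*(w + 2)*(w - 4)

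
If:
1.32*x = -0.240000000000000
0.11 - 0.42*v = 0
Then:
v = 0.26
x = -0.18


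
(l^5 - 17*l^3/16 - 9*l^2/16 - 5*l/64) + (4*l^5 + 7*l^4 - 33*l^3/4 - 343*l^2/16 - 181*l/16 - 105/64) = 5*l^5 + 7*l^4 - 149*l^3/16 - 22*l^2 - 729*l/64 - 105/64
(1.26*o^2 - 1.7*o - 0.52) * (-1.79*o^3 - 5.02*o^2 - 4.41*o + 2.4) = -2.2554*o^5 - 3.2822*o^4 + 3.9082*o^3 + 13.1314*o^2 - 1.7868*o - 1.248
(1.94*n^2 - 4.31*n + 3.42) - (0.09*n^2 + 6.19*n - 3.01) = 1.85*n^2 - 10.5*n + 6.43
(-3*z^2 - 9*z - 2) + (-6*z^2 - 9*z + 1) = -9*z^2 - 18*z - 1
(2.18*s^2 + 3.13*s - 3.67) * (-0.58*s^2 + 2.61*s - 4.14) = -1.2644*s^4 + 3.8744*s^3 + 1.2727*s^2 - 22.5369*s + 15.1938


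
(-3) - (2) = -5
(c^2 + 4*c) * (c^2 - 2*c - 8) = c^4 + 2*c^3 - 16*c^2 - 32*c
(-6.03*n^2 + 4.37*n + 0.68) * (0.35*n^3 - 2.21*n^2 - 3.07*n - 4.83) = -2.1105*n^5 + 14.8558*n^4 + 9.0924*n^3 + 14.2062*n^2 - 23.1947*n - 3.2844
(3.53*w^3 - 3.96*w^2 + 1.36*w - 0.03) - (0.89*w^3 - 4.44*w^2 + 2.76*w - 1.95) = 2.64*w^3 + 0.48*w^2 - 1.4*w + 1.92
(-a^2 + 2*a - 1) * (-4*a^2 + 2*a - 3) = 4*a^4 - 10*a^3 + 11*a^2 - 8*a + 3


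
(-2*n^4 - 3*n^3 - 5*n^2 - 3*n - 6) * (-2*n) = 4*n^5 + 6*n^4 + 10*n^3 + 6*n^2 + 12*n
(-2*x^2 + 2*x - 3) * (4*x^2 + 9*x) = -8*x^4 - 10*x^3 + 6*x^2 - 27*x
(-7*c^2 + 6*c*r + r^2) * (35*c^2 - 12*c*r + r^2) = -245*c^4 + 294*c^3*r - 44*c^2*r^2 - 6*c*r^3 + r^4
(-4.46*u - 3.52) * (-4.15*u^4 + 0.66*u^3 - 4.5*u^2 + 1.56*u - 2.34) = 18.509*u^5 + 11.6644*u^4 + 17.7468*u^3 + 8.8824*u^2 + 4.9452*u + 8.2368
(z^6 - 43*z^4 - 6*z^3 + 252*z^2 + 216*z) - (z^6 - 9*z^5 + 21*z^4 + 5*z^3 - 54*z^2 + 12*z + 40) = 9*z^5 - 64*z^4 - 11*z^3 + 306*z^2 + 204*z - 40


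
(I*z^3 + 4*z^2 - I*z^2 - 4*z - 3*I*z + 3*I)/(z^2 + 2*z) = (I*z^3 + z^2*(4 - I) - z*(4 + 3*I) + 3*I)/(z*(z + 2))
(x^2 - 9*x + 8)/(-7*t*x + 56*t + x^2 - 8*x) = (x - 1)/(-7*t + x)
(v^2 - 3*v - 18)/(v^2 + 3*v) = (v - 6)/v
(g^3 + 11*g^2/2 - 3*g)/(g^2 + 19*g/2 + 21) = g*(2*g - 1)/(2*g + 7)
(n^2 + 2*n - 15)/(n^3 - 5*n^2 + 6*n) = (n + 5)/(n*(n - 2))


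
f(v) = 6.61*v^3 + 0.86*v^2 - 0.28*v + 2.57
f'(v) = 19.83*v^2 + 1.72*v - 0.28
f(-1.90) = -39.13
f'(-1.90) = 68.04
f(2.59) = 122.46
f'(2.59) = 137.20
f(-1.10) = -4.88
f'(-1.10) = 21.82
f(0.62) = 4.30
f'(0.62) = 8.41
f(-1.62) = -22.82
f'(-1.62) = 48.98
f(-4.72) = -672.02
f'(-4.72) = 433.38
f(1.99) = 57.51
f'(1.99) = 81.67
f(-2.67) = -116.37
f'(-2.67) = 136.49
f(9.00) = 4888.40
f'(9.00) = 1621.43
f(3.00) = 187.94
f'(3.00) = 183.35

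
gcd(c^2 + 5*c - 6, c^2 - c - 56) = 1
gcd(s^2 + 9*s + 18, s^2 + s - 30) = s + 6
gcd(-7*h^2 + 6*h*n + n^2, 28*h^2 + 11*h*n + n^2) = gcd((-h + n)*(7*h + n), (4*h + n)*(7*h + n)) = 7*h + n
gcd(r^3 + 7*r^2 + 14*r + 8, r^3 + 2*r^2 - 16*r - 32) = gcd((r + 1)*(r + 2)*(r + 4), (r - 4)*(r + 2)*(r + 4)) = r^2 + 6*r + 8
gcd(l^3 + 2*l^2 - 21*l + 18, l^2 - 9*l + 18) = l - 3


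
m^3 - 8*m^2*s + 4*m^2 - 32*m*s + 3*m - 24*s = (m + 1)*(m + 3)*(m - 8*s)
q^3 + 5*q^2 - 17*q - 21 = (q - 3)*(q + 1)*(q + 7)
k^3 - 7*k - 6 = (k - 3)*(k + 1)*(k + 2)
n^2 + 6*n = n*(n + 6)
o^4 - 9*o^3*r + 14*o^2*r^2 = o^2*(o - 7*r)*(o - 2*r)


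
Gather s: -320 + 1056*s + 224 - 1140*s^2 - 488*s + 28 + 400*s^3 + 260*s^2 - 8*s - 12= 400*s^3 - 880*s^2 + 560*s - 80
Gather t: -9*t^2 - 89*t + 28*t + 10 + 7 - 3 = -9*t^2 - 61*t + 14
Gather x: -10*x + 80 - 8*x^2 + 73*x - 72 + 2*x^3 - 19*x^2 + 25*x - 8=2*x^3 - 27*x^2 + 88*x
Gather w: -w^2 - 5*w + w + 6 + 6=-w^2 - 4*w + 12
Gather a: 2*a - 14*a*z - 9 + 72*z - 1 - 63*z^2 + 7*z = a*(2 - 14*z) - 63*z^2 + 79*z - 10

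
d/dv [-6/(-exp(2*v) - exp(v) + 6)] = (-12*exp(v) - 6)*exp(v)/(exp(2*v) + exp(v) - 6)^2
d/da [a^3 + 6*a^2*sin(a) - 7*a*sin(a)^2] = 6*a^2*cos(a) + 3*a^2 + 12*a*sin(a) - 7*a*sin(2*a) - 7*sin(a)^2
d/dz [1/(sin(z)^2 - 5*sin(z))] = (5 - 2*sin(z))*cos(z)/((sin(z) - 5)^2*sin(z)^2)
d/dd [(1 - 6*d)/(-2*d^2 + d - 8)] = (12*d^2 - 6*d - (4*d - 1)*(6*d - 1) + 48)/(2*d^2 - d + 8)^2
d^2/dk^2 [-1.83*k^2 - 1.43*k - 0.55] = -3.66000000000000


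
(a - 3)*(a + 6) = a^2 + 3*a - 18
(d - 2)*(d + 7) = d^2 + 5*d - 14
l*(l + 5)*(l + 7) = l^3 + 12*l^2 + 35*l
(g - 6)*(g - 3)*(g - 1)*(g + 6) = g^4 - 4*g^3 - 33*g^2 + 144*g - 108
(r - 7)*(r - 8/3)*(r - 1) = r^3 - 32*r^2/3 + 85*r/3 - 56/3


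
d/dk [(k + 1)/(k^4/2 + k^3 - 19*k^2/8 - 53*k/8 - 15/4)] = 8*(-12*k^2 - 8*k + 23)/(16*k^6 + 32*k^5 - 168*k^4 - 424*k^3 + 289*k^2 + 1380*k + 900)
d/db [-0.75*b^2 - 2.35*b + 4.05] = -1.5*b - 2.35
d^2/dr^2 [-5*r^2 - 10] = -10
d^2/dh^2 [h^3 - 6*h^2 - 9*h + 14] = 6*h - 12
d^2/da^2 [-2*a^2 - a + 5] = -4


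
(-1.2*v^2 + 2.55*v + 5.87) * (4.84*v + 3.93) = -5.808*v^3 + 7.626*v^2 + 38.4323*v + 23.0691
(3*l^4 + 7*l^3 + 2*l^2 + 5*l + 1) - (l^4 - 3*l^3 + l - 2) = 2*l^4 + 10*l^3 + 2*l^2 + 4*l + 3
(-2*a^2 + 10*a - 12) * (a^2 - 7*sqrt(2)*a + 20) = -2*a^4 + 10*a^3 + 14*sqrt(2)*a^3 - 70*sqrt(2)*a^2 - 52*a^2 + 84*sqrt(2)*a + 200*a - 240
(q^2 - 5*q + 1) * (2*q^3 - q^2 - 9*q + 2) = 2*q^5 - 11*q^4 - 2*q^3 + 46*q^2 - 19*q + 2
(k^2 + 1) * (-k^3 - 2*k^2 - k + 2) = -k^5 - 2*k^4 - 2*k^3 - k + 2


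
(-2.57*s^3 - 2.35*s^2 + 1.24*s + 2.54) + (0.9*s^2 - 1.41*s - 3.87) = -2.57*s^3 - 1.45*s^2 - 0.17*s - 1.33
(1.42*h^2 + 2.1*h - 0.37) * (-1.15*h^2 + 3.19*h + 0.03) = -1.633*h^4 + 2.1148*h^3 + 7.1671*h^2 - 1.1173*h - 0.0111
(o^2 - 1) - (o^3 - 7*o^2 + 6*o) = -o^3 + 8*o^2 - 6*o - 1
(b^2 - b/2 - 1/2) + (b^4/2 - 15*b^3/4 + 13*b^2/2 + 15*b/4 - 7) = b^4/2 - 15*b^3/4 + 15*b^2/2 + 13*b/4 - 15/2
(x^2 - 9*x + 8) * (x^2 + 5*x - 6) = x^4 - 4*x^3 - 43*x^2 + 94*x - 48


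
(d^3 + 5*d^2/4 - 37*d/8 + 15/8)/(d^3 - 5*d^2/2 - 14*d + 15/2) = (d - 5/4)/(d - 5)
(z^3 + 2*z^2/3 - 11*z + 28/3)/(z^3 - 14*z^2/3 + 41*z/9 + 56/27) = 9*(z^2 + 3*z - 4)/(9*z^2 - 21*z - 8)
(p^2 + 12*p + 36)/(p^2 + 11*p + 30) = (p + 6)/(p + 5)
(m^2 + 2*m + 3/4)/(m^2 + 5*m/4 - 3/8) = 2*(2*m + 1)/(4*m - 1)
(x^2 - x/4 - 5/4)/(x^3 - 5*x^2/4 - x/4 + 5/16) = 4*(x + 1)/(4*x^2 - 1)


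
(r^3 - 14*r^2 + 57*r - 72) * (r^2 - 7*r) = r^5 - 21*r^4 + 155*r^3 - 471*r^2 + 504*r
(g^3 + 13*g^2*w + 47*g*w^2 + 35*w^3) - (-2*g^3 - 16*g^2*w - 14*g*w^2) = 3*g^3 + 29*g^2*w + 61*g*w^2 + 35*w^3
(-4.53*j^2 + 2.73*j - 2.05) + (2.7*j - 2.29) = -4.53*j^2 + 5.43*j - 4.34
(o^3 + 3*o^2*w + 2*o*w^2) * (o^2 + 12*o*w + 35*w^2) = o^5 + 15*o^4*w + 73*o^3*w^2 + 129*o^2*w^3 + 70*o*w^4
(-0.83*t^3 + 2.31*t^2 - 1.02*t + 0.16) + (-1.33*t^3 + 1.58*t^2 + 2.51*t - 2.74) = -2.16*t^3 + 3.89*t^2 + 1.49*t - 2.58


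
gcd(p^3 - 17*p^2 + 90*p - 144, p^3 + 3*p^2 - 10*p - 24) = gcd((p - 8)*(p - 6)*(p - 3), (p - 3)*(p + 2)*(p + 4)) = p - 3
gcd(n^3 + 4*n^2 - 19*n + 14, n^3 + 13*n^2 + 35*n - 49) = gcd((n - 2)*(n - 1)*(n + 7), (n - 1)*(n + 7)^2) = n^2 + 6*n - 7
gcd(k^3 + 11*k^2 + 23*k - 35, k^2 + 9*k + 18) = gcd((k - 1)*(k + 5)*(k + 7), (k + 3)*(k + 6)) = 1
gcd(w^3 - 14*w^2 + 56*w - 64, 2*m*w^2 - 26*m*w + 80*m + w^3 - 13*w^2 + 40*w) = w - 8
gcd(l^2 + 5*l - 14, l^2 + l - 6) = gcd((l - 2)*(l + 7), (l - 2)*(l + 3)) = l - 2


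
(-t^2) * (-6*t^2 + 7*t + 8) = 6*t^4 - 7*t^3 - 8*t^2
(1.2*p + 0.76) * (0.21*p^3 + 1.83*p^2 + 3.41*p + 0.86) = 0.252*p^4 + 2.3556*p^3 + 5.4828*p^2 + 3.6236*p + 0.6536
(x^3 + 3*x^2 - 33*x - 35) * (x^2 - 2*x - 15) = x^5 + x^4 - 54*x^3 - 14*x^2 + 565*x + 525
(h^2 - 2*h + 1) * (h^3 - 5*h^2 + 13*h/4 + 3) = h^5 - 7*h^4 + 57*h^3/4 - 17*h^2/2 - 11*h/4 + 3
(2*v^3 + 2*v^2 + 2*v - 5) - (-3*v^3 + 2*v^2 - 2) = 5*v^3 + 2*v - 3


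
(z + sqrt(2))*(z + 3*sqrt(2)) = z^2 + 4*sqrt(2)*z + 6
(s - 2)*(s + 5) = s^2 + 3*s - 10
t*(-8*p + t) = -8*p*t + t^2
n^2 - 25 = (n - 5)*(n + 5)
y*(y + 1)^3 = y^4 + 3*y^3 + 3*y^2 + y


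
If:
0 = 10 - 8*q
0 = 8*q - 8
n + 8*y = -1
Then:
No Solution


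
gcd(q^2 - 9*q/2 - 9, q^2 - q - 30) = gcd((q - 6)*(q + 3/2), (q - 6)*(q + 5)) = q - 6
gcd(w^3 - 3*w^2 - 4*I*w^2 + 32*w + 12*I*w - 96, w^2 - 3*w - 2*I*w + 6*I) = w - 3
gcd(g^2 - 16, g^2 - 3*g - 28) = g + 4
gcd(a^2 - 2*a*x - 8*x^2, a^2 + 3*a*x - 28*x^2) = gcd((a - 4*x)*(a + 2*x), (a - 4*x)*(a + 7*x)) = -a + 4*x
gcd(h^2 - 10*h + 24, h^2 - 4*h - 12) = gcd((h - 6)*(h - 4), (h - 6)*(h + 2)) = h - 6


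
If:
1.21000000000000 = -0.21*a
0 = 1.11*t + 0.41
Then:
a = -5.76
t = -0.37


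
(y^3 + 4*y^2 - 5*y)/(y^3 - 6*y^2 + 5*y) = (y + 5)/(y - 5)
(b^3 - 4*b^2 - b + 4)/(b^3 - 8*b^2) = (b^3 - 4*b^2 - b + 4)/(b^2*(b - 8))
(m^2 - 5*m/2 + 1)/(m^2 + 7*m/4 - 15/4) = 2*(2*m^2 - 5*m + 2)/(4*m^2 + 7*m - 15)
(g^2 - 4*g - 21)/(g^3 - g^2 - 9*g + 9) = (g - 7)/(g^2 - 4*g + 3)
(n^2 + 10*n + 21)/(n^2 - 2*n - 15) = (n + 7)/(n - 5)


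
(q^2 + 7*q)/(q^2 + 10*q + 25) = q*(q + 7)/(q^2 + 10*q + 25)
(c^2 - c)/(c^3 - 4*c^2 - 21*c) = (1 - c)/(-c^2 + 4*c + 21)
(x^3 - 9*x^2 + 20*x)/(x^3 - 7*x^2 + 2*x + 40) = x/(x + 2)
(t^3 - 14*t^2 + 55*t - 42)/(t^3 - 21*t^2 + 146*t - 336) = (t - 1)/(t - 8)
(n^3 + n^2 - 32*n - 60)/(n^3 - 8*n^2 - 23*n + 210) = (n + 2)/(n - 7)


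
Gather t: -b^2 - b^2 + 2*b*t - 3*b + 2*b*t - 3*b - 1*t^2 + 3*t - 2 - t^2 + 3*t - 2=-2*b^2 - 6*b - 2*t^2 + t*(4*b + 6) - 4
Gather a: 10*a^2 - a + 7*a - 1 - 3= 10*a^2 + 6*a - 4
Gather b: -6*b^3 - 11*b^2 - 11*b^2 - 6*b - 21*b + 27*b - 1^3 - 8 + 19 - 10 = -6*b^3 - 22*b^2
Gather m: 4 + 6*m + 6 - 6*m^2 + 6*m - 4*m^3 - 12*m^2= -4*m^3 - 18*m^2 + 12*m + 10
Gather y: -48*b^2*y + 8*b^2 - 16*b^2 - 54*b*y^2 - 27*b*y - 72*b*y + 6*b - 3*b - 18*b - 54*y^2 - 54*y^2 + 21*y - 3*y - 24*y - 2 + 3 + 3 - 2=-8*b^2 - 15*b + y^2*(-54*b - 108) + y*(-48*b^2 - 99*b - 6) + 2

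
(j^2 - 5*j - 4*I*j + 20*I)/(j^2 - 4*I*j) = (j - 5)/j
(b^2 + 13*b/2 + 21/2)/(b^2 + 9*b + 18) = (b + 7/2)/(b + 6)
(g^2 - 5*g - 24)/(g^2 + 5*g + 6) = (g - 8)/(g + 2)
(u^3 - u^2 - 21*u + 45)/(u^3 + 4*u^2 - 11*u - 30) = (u - 3)/(u + 2)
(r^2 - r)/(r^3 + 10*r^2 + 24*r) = (r - 1)/(r^2 + 10*r + 24)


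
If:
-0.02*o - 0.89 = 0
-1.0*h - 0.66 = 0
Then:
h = -0.66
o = -44.50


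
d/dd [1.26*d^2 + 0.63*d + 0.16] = 2.52*d + 0.63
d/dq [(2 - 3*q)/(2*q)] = -1/q^2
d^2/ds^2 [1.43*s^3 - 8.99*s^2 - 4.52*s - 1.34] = 8.58*s - 17.98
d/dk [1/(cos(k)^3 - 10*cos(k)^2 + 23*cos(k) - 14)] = (3*cos(k)^2 - 20*cos(k) + 23)*sin(k)/(cos(k)^3 - 10*cos(k)^2 + 23*cos(k) - 14)^2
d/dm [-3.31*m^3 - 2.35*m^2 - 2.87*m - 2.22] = -9.93*m^2 - 4.7*m - 2.87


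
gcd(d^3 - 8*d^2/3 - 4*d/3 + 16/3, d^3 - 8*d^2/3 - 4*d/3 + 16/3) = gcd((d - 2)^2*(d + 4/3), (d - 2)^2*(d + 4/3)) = d^3 - 8*d^2/3 - 4*d/3 + 16/3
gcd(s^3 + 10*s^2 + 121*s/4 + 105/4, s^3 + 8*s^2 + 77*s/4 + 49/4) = s + 7/2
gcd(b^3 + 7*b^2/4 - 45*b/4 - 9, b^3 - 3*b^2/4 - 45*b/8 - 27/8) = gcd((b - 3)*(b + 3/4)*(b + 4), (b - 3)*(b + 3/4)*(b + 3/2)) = b^2 - 9*b/4 - 9/4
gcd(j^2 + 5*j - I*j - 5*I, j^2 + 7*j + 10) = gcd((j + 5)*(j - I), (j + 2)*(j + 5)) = j + 5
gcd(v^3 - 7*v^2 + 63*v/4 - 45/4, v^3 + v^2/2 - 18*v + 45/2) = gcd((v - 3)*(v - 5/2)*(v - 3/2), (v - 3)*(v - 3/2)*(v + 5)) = v^2 - 9*v/2 + 9/2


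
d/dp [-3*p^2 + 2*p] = 2 - 6*p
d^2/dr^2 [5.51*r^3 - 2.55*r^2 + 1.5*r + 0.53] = 33.06*r - 5.1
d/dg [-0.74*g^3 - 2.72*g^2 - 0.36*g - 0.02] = -2.22*g^2 - 5.44*g - 0.36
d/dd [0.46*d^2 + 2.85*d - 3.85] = 0.92*d + 2.85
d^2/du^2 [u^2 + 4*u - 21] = 2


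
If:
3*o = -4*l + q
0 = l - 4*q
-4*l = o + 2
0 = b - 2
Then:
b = 2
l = -8/11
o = 10/11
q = -2/11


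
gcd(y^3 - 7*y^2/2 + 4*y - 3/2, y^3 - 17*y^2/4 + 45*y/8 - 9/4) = y - 3/2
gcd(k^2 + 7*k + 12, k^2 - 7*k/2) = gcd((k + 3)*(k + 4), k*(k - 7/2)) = 1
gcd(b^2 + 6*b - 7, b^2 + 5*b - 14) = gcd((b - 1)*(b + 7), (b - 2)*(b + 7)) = b + 7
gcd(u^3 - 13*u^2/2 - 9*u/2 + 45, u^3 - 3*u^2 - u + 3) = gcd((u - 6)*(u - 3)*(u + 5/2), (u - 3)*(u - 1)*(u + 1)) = u - 3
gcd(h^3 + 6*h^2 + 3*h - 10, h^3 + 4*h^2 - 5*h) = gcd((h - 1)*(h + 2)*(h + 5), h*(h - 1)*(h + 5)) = h^2 + 4*h - 5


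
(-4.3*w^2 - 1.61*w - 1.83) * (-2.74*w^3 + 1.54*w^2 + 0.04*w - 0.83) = 11.782*w^5 - 2.2106*w^4 + 2.3628*w^3 + 0.686399999999999*w^2 + 1.2631*w + 1.5189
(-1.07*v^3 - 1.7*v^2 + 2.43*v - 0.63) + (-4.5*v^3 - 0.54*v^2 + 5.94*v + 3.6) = -5.57*v^3 - 2.24*v^2 + 8.37*v + 2.97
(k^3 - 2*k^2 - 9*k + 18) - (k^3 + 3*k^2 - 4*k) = -5*k^2 - 5*k + 18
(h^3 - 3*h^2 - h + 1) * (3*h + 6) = 3*h^4 - 3*h^3 - 21*h^2 - 3*h + 6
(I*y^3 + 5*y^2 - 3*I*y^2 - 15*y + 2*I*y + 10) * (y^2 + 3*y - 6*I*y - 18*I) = I*y^5 + 11*y^4 - 37*I*y^3 - 77*y^2 + 6*I*y^2 + 66*y + 210*I*y - 180*I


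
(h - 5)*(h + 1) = h^2 - 4*h - 5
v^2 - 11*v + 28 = (v - 7)*(v - 4)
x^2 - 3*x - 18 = (x - 6)*(x + 3)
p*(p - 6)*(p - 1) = p^3 - 7*p^2 + 6*p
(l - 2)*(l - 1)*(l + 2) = l^3 - l^2 - 4*l + 4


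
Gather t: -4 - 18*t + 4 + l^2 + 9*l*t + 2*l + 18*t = l^2 + 9*l*t + 2*l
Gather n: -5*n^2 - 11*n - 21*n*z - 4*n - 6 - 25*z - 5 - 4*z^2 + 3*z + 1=-5*n^2 + n*(-21*z - 15) - 4*z^2 - 22*z - 10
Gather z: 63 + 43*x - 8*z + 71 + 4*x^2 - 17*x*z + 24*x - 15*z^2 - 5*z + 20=4*x^2 + 67*x - 15*z^2 + z*(-17*x - 13) + 154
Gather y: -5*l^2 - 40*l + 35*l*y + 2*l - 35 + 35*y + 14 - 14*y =-5*l^2 - 38*l + y*(35*l + 21) - 21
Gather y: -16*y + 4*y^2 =4*y^2 - 16*y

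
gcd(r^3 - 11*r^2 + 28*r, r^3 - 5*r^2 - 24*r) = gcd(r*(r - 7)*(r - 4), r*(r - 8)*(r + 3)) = r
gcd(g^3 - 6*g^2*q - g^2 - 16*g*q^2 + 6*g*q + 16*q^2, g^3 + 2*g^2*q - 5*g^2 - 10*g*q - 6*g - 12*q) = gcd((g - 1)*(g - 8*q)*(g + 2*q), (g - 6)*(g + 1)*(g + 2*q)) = g + 2*q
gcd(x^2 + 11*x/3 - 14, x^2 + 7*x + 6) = x + 6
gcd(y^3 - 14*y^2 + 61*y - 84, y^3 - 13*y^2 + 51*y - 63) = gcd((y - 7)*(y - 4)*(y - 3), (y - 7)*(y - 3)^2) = y^2 - 10*y + 21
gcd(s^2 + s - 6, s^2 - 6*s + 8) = s - 2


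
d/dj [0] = 0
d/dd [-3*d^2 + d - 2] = 1 - 6*d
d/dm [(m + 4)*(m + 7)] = 2*m + 11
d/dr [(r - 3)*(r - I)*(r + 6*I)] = 3*r^2 + r*(-6 + 10*I) + 6 - 15*I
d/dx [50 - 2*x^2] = -4*x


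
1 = 1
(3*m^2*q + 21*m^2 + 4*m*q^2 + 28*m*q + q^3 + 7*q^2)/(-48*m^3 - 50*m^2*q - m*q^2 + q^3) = (3*m*q + 21*m + q^2 + 7*q)/(-48*m^2 - 2*m*q + q^2)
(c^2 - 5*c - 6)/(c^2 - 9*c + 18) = (c + 1)/(c - 3)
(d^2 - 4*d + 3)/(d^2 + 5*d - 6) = (d - 3)/(d + 6)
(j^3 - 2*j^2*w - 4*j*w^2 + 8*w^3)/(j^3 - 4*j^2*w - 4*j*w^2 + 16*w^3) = (-j + 2*w)/(-j + 4*w)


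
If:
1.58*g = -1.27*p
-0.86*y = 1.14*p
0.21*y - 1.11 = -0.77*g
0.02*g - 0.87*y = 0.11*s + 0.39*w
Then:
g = 0.99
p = -1.24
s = -3.54545454545455*w - 12.7886191361487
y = 1.64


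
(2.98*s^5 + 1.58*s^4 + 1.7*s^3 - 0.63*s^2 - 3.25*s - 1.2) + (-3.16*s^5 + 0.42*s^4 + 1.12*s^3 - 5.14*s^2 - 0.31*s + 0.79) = -0.18*s^5 + 2.0*s^4 + 2.82*s^3 - 5.77*s^2 - 3.56*s - 0.41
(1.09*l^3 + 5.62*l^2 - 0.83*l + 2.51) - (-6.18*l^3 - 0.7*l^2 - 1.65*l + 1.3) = 7.27*l^3 + 6.32*l^2 + 0.82*l + 1.21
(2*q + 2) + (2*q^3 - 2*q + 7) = 2*q^3 + 9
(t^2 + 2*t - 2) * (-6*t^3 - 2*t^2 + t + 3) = -6*t^5 - 14*t^4 + 9*t^3 + 9*t^2 + 4*t - 6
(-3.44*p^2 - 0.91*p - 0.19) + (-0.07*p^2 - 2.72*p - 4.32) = -3.51*p^2 - 3.63*p - 4.51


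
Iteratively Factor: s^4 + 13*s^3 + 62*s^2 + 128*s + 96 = (s + 3)*(s^3 + 10*s^2 + 32*s + 32) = (s + 3)*(s + 4)*(s^2 + 6*s + 8) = (s + 2)*(s + 3)*(s + 4)*(s + 4)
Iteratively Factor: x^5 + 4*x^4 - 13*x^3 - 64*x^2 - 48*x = (x + 4)*(x^4 - 13*x^2 - 12*x) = (x + 3)*(x + 4)*(x^3 - 3*x^2 - 4*x) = x*(x + 3)*(x + 4)*(x^2 - 3*x - 4) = x*(x - 4)*(x + 3)*(x + 4)*(x + 1)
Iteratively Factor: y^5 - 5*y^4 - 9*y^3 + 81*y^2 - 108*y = (y - 3)*(y^4 - 2*y^3 - 15*y^2 + 36*y) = (y - 3)^2*(y^3 + y^2 - 12*y) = (y - 3)^3*(y^2 + 4*y) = y*(y - 3)^3*(y + 4)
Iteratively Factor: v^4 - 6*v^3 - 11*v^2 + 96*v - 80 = (v + 4)*(v^3 - 10*v^2 + 29*v - 20) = (v - 5)*(v + 4)*(v^2 - 5*v + 4) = (v - 5)*(v - 1)*(v + 4)*(v - 4)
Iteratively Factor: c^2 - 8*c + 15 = (c - 5)*(c - 3)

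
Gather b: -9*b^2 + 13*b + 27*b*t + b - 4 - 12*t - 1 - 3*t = -9*b^2 + b*(27*t + 14) - 15*t - 5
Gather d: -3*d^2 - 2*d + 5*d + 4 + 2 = -3*d^2 + 3*d + 6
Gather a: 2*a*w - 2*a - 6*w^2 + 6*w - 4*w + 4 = a*(2*w - 2) - 6*w^2 + 2*w + 4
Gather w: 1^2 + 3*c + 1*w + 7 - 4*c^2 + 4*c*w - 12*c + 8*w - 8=-4*c^2 - 9*c + w*(4*c + 9)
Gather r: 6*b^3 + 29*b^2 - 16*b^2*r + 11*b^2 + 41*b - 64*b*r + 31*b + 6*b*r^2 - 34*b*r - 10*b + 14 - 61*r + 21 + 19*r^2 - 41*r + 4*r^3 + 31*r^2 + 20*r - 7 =6*b^3 + 40*b^2 + 62*b + 4*r^3 + r^2*(6*b + 50) + r*(-16*b^2 - 98*b - 82) + 28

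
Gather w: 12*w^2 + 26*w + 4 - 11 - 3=12*w^2 + 26*w - 10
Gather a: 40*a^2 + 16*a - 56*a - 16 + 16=40*a^2 - 40*a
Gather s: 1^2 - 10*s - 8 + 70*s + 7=60*s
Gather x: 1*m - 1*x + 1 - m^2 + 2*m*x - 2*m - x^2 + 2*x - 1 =-m^2 - m - x^2 + x*(2*m + 1)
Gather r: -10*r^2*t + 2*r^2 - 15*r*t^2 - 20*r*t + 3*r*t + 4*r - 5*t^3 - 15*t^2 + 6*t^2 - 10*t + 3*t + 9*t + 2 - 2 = r^2*(2 - 10*t) + r*(-15*t^2 - 17*t + 4) - 5*t^3 - 9*t^2 + 2*t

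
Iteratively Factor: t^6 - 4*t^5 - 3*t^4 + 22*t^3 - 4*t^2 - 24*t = (t)*(t^5 - 4*t^4 - 3*t^3 + 22*t^2 - 4*t - 24) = t*(t - 2)*(t^4 - 2*t^3 - 7*t^2 + 8*t + 12) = t*(t - 2)^2*(t^3 - 7*t - 6) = t*(t - 2)^2*(t + 2)*(t^2 - 2*t - 3) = t*(t - 3)*(t - 2)^2*(t + 2)*(t + 1)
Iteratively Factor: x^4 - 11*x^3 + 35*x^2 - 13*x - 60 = (x + 1)*(x^3 - 12*x^2 + 47*x - 60) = (x - 4)*(x + 1)*(x^2 - 8*x + 15) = (x - 4)*(x - 3)*(x + 1)*(x - 5)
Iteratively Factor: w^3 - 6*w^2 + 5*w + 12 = (w - 3)*(w^2 - 3*w - 4) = (w - 4)*(w - 3)*(w + 1)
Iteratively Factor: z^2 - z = (z - 1)*(z)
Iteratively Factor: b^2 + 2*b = (b + 2)*(b)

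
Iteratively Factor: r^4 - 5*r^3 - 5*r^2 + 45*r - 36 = (r - 3)*(r^3 - 2*r^2 - 11*r + 12) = (r - 4)*(r - 3)*(r^2 + 2*r - 3) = (r - 4)*(r - 3)*(r + 3)*(r - 1)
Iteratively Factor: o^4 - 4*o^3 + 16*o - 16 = (o - 2)*(o^3 - 2*o^2 - 4*o + 8) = (o - 2)^2*(o^2 - 4) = (o - 2)^3*(o + 2)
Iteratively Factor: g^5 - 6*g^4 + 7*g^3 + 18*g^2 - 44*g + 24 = (g + 2)*(g^4 - 8*g^3 + 23*g^2 - 28*g + 12) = (g - 3)*(g + 2)*(g^3 - 5*g^2 + 8*g - 4) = (g - 3)*(g - 1)*(g + 2)*(g^2 - 4*g + 4) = (g - 3)*(g - 2)*(g - 1)*(g + 2)*(g - 2)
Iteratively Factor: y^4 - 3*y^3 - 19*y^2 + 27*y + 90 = (y - 5)*(y^3 + 2*y^2 - 9*y - 18) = (y - 5)*(y + 2)*(y^2 - 9) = (y - 5)*(y + 2)*(y + 3)*(y - 3)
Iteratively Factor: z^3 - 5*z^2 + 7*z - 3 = (z - 1)*(z^2 - 4*z + 3) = (z - 1)^2*(z - 3)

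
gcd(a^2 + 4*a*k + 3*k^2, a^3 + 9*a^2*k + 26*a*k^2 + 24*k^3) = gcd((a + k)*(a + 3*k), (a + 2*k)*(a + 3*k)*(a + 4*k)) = a + 3*k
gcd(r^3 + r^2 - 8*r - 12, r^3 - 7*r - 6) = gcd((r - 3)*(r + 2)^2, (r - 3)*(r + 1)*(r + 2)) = r^2 - r - 6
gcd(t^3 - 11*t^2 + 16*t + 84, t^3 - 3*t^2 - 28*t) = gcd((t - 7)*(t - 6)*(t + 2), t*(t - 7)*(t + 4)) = t - 7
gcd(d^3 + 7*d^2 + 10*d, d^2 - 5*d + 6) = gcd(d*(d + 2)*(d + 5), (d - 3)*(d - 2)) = 1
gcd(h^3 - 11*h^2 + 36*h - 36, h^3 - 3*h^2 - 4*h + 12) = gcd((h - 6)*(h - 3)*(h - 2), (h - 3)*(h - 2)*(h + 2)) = h^2 - 5*h + 6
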